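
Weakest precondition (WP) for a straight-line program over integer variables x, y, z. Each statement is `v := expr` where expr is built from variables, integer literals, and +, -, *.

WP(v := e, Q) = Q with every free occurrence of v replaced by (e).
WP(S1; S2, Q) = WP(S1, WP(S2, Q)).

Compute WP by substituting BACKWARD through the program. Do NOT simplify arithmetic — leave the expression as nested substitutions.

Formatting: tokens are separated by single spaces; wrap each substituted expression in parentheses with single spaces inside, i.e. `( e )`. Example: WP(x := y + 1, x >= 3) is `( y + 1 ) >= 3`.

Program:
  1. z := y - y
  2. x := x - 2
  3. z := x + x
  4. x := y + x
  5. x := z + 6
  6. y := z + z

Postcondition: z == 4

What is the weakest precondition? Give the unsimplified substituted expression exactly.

post: z == 4
stmt 6: y := z + z  -- replace 0 occurrence(s) of y with (z + z)
  => z == 4
stmt 5: x := z + 6  -- replace 0 occurrence(s) of x with (z + 6)
  => z == 4
stmt 4: x := y + x  -- replace 0 occurrence(s) of x with (y + x)
  => z == 4
stmt 3: z := x + x  -- replace 1 occurrence(s) of z with (x + x)
  => ( x + x ) == 4
stmt 2: x := x - 2  -- replace 2 occurrence(s) of x with (x - 2)
  => ( ( x - 2 ) + ( x - 2 ) ) == 4
stmt 1: z := y - y  -- replace 0 occurrence(s) of z with (y - y)
  => ( ( x - 2 ) + ( x - 2 ) ) == 4

Answer: ( ( x - 2 ) + ( x - 2 ) ) == 4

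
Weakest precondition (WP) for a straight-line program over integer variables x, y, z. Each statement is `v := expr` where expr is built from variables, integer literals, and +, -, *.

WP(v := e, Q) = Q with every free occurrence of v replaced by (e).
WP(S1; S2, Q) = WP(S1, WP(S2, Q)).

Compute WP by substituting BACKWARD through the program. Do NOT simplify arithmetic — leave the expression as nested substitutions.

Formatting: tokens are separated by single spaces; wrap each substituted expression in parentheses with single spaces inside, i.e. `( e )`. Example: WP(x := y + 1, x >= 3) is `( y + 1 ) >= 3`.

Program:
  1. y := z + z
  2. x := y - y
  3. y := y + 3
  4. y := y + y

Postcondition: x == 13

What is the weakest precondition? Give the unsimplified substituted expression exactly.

Answer: ( ( z + z ) - ( z + z ) ) == 13

Derivation:
post: x == 13
stmt 4: y := y + y  -- replace 0 occurrence(s) of y with (y + y)
  => x == 13
stmt 3: y := y + 3  -- replace 0 occurrence(s) of y with (y + 3)
  => x == 13
stmt 2: x := y - y  -- replace 1 occurrence(s) of x with (y - y)
  => ( y - y ) == 13
stmt 1: y := z + z  -- replace 2 occurrence(s) of y with (z + z)
  => ( ( z + z ) - ( z + z ) ) == 13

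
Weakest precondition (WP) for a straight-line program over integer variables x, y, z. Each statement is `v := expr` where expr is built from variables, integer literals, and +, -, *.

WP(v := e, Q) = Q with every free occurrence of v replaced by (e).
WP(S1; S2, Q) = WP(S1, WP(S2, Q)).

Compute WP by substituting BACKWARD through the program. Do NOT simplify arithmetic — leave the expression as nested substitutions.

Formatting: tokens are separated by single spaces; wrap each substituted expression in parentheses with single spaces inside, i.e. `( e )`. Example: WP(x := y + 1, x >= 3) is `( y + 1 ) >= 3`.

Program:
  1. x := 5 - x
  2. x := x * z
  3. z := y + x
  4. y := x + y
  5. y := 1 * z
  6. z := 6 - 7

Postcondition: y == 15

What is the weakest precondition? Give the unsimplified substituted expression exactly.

post: y == 15
stmt 6: z := 6 - 7  -- replace 0 occurrence(s) of z with (6 - 7)
  => y == 15
stmt 5: y := 1 * z  -- replace 1 occurrence(s) of y with (1 * z)
  => ( 1 * z ) == 15
stmt 4: y := x + y  -- replace 0 occurrence(s) of y with (x + y)
  => ( 1 * z ) == 15
stmt 3: z := y + x  -- replace 1 occurrence(s) of z with (y + x)
  => ( 1 * ( y + x ) ) == 15
stmt 2: x := x * z  -- replace 1 occurrence(s) of x with (x * z)
  => ( 1 * ( y + ( x * z ) ) ) == 15
stmt 1: x := 5 - x  -- replace 1 occurrence(s) of x with (5 - x)
  => ( 1 * ( y + ( ( 5 - x ) * z ) ) ) == 15

Answer: ( 1 * ( y + ( ( 5 - x ) * z ) ) ) == 15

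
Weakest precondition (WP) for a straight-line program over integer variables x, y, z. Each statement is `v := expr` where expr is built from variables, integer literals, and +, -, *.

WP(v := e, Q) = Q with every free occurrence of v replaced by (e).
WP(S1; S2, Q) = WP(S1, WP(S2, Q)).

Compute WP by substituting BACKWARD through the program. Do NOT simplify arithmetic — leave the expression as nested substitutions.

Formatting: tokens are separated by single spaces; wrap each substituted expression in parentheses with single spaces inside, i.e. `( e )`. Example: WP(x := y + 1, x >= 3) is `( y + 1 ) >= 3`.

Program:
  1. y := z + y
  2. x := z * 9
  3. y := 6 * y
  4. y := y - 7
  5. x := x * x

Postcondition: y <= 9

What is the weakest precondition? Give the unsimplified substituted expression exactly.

post: y <= 9
stmt 5: x := x * x  -- replace 0 occurrence(s) of x with (x * x)
  => y <= 9
stmt 4: y := y - 7  -- replace 1 occurrence(s) of y with (y - 7)
  => ( y - 7 ) <= 9
stmt 3: y := 6 * y  -- replace 1 occurrence(s) of y with (6 * y)
  => ( ( 6 * y ) - 7 ) <= 9
stmt 2: x := z * 9  -- replace 0 occurrence(s) of x with (z * 9)
  => ( ( 6 * y ) - 7 ) <= 9
stmt 1: y := z + y  -- replace 1 occurrence(s) of y with (z + y)
  => ( ( 6 * ( z + y ) ) - 7 ) <= 9

Answer: ( ( 6 * ( z + y ) ) - 7 ) <= 9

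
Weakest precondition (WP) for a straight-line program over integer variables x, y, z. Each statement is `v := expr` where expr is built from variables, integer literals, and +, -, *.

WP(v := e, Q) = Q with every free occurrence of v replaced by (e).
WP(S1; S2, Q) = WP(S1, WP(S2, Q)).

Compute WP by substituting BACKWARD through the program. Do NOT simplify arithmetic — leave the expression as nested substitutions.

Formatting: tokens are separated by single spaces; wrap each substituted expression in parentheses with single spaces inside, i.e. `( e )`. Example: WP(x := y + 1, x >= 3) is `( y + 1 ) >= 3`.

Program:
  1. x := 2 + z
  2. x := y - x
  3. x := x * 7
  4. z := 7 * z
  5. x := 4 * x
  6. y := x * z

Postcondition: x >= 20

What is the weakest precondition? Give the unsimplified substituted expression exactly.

post: x >= 20
stmt 6: y := x * z  -- replace 0 occurrence(s) of y with (x * z)
  => x >= 20
stmt 5: x := 4 * x  -- replace 1 occurrence(s) of x with (4 * x)
  => ( 4 * x ) >= 20
stmt 4: z := 7 * z  -- replace 0 occurrence(s) of z with (7 * z)
  => ( 4 * x ) >= 20
stmt 3: x := x * 7  -- replace 1 occurrence(s) of x with (x * 7)
  => ( 4 * ( x * 7 ) ) >= 20
stmt 2: x := y - x  -- replace 1 occurrence(s) of x with (y - x)
  => ( 4 * ( ( y - x ) * 7 ) ) >= 20
stmt 1: x := 2 + z  -- replace 1 occurrence(s) of x with (2 + z)
  => ( 4 * ( ( y - ( 2 + z ) ) * 7 ) ) >= 20

Answer: ( 4 * ( ( y - ( 2 + z ) ) * 7 ) ) >= 20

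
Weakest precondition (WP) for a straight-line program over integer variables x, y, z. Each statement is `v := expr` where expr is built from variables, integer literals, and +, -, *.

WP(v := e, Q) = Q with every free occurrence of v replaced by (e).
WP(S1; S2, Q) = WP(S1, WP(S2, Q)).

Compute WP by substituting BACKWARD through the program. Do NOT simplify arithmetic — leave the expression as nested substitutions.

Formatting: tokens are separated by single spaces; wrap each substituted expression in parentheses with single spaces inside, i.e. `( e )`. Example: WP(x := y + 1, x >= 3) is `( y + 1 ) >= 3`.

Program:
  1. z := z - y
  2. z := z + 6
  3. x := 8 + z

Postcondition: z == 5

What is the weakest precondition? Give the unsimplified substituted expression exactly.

Answer: ( ( z - y ) + 6 ) == 5

Derivation:
post: z == 5
stmt 3: x := 8 + z  -- replace 0 occurrence(s) of x with (8 + z)
  => z == 5
stmt 2: z := z + 6  -- replace 1 occurrence(s) of z with (z + 6)
  => ( z + 6 ) == 5
stmt 1: z := z - y  -- replace 1 occurrence(s) of z with (z - y)
  => ( ( z - y ) + 6 ) == 5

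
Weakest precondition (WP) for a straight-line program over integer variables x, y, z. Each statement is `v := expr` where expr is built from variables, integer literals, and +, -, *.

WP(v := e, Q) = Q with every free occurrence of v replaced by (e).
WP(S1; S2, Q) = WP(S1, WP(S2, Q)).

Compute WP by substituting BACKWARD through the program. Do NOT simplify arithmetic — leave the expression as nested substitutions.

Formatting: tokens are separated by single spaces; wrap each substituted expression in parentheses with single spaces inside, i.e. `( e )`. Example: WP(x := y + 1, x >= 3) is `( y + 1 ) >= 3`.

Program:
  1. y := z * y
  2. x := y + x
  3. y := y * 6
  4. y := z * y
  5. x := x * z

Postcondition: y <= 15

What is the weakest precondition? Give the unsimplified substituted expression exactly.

post: y <= 15
stmt 5: x := x * z  -- replace 0 occurrence(s) of x with (x * z)
  => y <= 15
stmt 4: y := z * y  -- replace 1 occurrence(s) of y with (z * y)
  => ( z * y ) <= 15
stmt 3: y := y * 6  -- replace 1 occurrence(s) of y with (y * 6)
  => ( z * ( y * 6 ) ) <= 15
stmt 2: x := y + x  -- replace 0 occurrence(s) of x with (y + x)
  => ( z * ( y * 6 ) ) <= 15
stmt 1: y := z * y  -- replace 1 occurrence(s) of y with (z * y)
  => ( z * ( ( z * y ) * 6 ) ) <= 15

Answer: ( z * ( ( z * y ) * 6 ) ) <= 15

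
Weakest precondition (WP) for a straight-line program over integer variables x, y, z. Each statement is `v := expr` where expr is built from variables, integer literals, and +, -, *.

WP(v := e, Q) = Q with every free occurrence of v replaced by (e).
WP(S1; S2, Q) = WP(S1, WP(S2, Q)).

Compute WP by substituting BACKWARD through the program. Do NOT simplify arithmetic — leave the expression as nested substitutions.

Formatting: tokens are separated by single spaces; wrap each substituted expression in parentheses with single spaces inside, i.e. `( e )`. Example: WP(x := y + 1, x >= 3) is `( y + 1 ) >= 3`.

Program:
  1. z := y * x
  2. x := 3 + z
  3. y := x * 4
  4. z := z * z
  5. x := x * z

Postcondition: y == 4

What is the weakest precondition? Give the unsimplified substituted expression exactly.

Answer: ( ( 3 + ( y * x ) ) * 4 ) == 4

Derivation:
post: y == 4
stmt 5: x := x * z  -- replace 0 occurrence(s) of x with (x * z)
  => y == 4
stmt 4: z := z * z  -- replace 0 occurrence(s) of z with (z * z)
  => y == 4
stmt 3: y := x * 4  -- replace 1 occurrence(s) of y with (x * 4)
  => ( x * 4 ) == 4
stmt 2: x := 3 + z  -- replace 1 occurrence(s) of x with (3 + z)
  => ( ( 3 + z ) * 4 ) == 4
stmt 1: z := y * x  -- replace 1 occurrence(s) of z with (y * x)
  => ( ( 3 + ( y * x ) ) * 4 ) == 4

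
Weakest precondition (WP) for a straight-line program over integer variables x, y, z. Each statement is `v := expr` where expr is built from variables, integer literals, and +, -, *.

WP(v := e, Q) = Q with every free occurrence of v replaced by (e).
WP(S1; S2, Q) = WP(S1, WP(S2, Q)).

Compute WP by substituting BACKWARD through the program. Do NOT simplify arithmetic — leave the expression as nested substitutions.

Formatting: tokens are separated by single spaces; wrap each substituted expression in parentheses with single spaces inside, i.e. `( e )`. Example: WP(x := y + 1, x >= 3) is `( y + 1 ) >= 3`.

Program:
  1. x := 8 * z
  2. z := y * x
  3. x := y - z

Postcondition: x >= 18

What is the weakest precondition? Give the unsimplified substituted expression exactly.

Answer: ( y - ( y * ( 8 * z ) ) ) >= 18

Derivation:
post: x >= 18
stmt 3: x := y - z  -- replace 1 occurrence(s) of x with (y - z)
  => ( y - z ) >= 18
stmt 2: z := y * x  -- replace 1 occurrence(s) of z with (y * x)
  => ( y - ( y * x ) ) >= 18
stmt 1: x := 8 * z  -- replace 1 occurrence(s) of x with (8 * z)
  => ( y - ( y * ( 8 * z ) ) ) >= 18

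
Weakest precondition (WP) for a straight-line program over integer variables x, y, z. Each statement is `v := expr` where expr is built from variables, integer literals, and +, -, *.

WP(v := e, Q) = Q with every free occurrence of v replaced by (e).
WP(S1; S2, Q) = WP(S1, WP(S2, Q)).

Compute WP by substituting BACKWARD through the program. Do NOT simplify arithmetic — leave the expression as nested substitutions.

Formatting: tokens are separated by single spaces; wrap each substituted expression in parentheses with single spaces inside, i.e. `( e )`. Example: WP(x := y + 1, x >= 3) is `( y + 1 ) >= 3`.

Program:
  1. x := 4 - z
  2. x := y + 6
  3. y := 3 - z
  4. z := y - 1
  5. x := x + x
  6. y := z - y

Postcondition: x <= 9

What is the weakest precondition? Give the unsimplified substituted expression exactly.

Answer: ( ( y + 6 ) + ( y + 6 ) ) <= 9

Derivation:
post: x <= 9
stmt 6: y := z - y  -- replace 0 occurrence(s) of y with (z - y)
  => x <= 9
stmt 5: x := x + x  -- replace 1 occurrence(s) of x with (x + x)
  => ( x + x ) <= 9
stmt 4: z := y - 1  -- replace 0 occurrence(s) of z with (y - 1)
  => ( x + x ) <= 9
stmt 3: y := 3 - z  -- replace 0 occurrence(s) of y with (3 - z)
  => ( x + x ) <= 9
stmt 2: x := y + 6  -- replace 2 occurrence(s) of x with (y + 6)
  => ( ( y + 6 ) + ( y + 6 ) ) <= 9
stmt 1: x := 4 - z  -- replace 0 occurrence(s) of x with (4 - z)
  => ( ( y + 6 ) + ( y + 6 ) ) <= 9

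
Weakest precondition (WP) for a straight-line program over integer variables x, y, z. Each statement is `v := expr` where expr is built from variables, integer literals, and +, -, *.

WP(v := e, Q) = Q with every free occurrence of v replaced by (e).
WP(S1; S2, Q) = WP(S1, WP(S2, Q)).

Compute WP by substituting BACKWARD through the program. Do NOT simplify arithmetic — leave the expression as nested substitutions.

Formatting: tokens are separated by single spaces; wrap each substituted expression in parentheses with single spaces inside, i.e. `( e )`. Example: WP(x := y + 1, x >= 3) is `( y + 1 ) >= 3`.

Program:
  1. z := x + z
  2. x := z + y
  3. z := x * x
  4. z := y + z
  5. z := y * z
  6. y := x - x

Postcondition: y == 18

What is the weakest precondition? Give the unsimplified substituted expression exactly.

post: y == 18
stmt 6: y := x - x  -- replace 1 occurrence(s) of y with (x - x)
  => ( x - x ) == 18
stmt 5: z := y * z  -- replace 0 occurrence(s) of z with (y * z)
  => ( x - x ) == 18
stmt 4: z := y + z  -- replace 0 occurrence(s) of z with (y + z)
  => ( x - x ) == 18
stmt 3: z := x * x  -- replace 0 occurrence(s) of z with (x * x)
  => ( x - x ) == 18
stmt 2: x := z + y  -- replace 2 occurrence(s) of x with (z + y)
  => ( ( z + y ) - ( z + y ) ) == 18
stmt 1: z := x + z  -- replace 2 occurrence(s) of z with (x + z)
  => ( ( ( x + z ) + y ) - ( ( x + z ) + y ) ) == 18

Answer: ( ( ( x + z ) + y ) - ( ( x + z ) + y ) ) == 18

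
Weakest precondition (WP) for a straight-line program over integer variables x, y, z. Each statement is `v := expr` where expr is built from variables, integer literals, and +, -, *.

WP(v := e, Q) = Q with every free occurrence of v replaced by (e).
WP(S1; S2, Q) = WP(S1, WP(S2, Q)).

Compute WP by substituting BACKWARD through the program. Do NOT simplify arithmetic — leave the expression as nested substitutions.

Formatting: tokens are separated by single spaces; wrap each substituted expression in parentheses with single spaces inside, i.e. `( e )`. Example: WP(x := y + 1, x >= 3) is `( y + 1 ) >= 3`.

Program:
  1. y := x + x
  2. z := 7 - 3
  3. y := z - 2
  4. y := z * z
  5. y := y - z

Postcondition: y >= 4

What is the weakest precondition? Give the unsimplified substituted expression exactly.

post: y >= 4
stmt 5: y := y - z  -- replace 1 occurrence(s) of y with (y - z)
  => ( y - z ) >= 4
stmt 4: y := z * z  -- replace 1 occurrence(s) of y with (z * z)
  => ( ( z * z ) - z ) >= 4
stmt 3: y := z - 2  -- replace 0 occurrence(s) of y with (z - 2)
  => ( ( z * z ) - z ) >= 4
stmt 2: z := 7 - 3  -- replace 3 occurrence(s) of z with (7 - 3)
  => ( ( ( 7 - 3 ) * ( 7 - 3 ) ) - ( 7 - 3 ) ) >= 4
stmt 1: y := x + x  -- replace 0 occurrence(s) of y with (x + x)
  => ( ( ( 7 - 3 ) * ( 7 - 3 ) ) - ( 7 - 3 ) ) >= 4

Answer: ( ( ( 7 - 3 ) * ( 7 - 3 ) ) - ( 7 - 3 ) ) >= 4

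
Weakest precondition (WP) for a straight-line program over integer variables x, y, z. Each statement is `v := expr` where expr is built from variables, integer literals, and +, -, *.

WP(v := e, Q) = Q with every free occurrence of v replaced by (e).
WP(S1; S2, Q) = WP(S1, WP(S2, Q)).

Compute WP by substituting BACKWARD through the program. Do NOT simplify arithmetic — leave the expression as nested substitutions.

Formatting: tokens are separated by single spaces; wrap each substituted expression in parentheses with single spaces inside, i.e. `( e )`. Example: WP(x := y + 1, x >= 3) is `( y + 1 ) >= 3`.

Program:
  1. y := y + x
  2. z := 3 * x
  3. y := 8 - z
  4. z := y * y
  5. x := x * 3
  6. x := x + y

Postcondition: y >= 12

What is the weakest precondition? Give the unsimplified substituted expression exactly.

post: y >= 12
stmt 6: x := x + y  -- replace 0 occurrence(s) of x with (x + y)
  => y >= 12
stmt 5: x := x * 3  -- replace 0 occurrence(s) of x with (x * 3)
  => y >= 12
stmt 4: z := y * y  -- replace 0 occurrence(s) of z with (y * y)
  => y >= 12
stmt 3: y := 8 - z  -- replace 1 occurrence(s) of y with (8 - z)
  => ( 8 - z ) >= 12
stmt 2: z := 3 * x  -- replace 1 occurrence(s) of z with (3 * x)
  => ( 8 - ( 3 * x ) ) >= 12
stmt 1: y := y + x  -- replace 0 occurrence(s) of y with (y + x)
  => ( 8 - ( 3 * x ) ) >= 12

Answer: ( 8 - ( 3 * x ) ) >= 12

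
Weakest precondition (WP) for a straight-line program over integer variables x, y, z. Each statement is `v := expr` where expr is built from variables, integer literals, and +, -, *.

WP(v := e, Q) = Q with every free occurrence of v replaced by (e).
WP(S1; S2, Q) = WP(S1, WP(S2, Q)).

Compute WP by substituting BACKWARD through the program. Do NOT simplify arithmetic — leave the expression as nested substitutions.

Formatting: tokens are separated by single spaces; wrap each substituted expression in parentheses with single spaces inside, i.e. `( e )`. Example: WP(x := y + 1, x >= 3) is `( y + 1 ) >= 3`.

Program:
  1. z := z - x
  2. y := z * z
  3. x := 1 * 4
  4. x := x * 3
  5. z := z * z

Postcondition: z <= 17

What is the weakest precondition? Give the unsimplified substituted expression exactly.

Answer: ( ( z - x ) * ( z - x ) ) <= 17

Derivation:
post: z <= 17
stmt 5: z := z * z  -- replace 1 occurrence(s) of z with (z * z)
  => ( z * z ) <= 17
stmt 4: x := x * 3  -- replace 0 occurrence(s) of x with (x * 3)
  => ( z * z ) <= 17
stmt 3: x := 1 * 4  -- replace 0 occurrence(s) of x with (1 * 4)
  => ( z * z ) <= 17
stmt 2: y := z * z  -- replace 0 occurrence(s) of y with (z * z)
  => ( z * z ) <= 17
stmt 1: z := z - x  -- replace 2 occurrence(s) of z with (z - x)
  => ( ( z - x ) * ( z - x ) ) <= 17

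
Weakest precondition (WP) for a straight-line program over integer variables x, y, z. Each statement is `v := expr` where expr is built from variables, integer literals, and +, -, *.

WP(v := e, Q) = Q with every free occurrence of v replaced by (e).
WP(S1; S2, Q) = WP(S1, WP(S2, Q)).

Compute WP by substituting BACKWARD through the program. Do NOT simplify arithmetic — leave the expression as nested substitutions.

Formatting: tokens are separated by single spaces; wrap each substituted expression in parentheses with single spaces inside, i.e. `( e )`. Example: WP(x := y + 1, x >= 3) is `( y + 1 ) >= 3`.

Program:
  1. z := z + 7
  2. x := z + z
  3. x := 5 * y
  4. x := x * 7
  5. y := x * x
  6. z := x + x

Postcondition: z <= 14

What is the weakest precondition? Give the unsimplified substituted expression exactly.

post: z <= 14
stmt 6: z := x + x  -- replace 1 occurrence(s) of z with (x + x)
  => ( x + x ) <= 14
stmt 5: y := x * x  -- replace 0 occurrence(s) of y with (x * x)
  => ( x + x ) <= 14
stmt 4: x := x * 7  -- replace 2 occurrence(s) of x with (x * 7)
  => ( ( x * 7 ) + ( x * 7 ) ) <= 14
stmt 3: x := 5 * y  -- replace 2 occurrence(s) of x with (5 * y)
  => ( ( ( 5 * y ) * 7 ) + ( ( 5 * y ) * 7 ) ) <= 14
stmt 2: x := z + z  -- replace 0 occurrence(s) of x with (z + z)
  => ( ( ( 5 * y ) * 7 ) + ( ( 5 * y ) * 7 ) ) <= 14
stmt 1: z := z + 7  -- replace 0 occurrence(s) of z with (z + 7)
  => ( ( ( 5 * y ) * 7 ) + ( ( 5 * y ) * 7 ) ) <= 14

Answer: ( ( ( 5 * y ) * 7 ) + ( ( 5 * y ) * 7 ) ) <= 14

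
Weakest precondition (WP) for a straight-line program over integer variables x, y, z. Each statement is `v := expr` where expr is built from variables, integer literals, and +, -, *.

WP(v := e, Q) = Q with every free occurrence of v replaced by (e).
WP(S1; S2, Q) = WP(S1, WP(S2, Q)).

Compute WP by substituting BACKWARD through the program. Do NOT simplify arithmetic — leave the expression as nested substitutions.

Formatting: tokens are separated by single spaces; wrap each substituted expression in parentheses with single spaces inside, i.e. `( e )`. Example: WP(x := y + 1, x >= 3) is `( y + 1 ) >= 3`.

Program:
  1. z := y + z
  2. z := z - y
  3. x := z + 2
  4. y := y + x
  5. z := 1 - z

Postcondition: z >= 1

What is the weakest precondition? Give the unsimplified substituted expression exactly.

Answer: ( 1 - ( ( y + z ) - y ) ) >= 1

Derivation:
post: z >= 1
stmt 5: z := 1 - z  -- replace 1 occurrence(s) of z with (1 - z)
  => ( 1 - z ) >= 1
stmt 4: y := y + x  -- replace 0 occurrence(s) of y with (y + x)
  => ( 1 - z ) >= 1
stmt 3: x := z + 2  -- replace 0 occurrence(s) of x with (z + 2)
  => ( 1 - z ) >= 1
stmt 2: z := z - y  -- replace 1 occurrence(s) of z with (z - y)
  => ( 1 - ( z - y ) ) >= 1
stmt 1: z := y + z  -- replace 1 occurrence(s) of z with (y + z)
  => ( 1 - ( ( y + z ) - y ) ) >= 1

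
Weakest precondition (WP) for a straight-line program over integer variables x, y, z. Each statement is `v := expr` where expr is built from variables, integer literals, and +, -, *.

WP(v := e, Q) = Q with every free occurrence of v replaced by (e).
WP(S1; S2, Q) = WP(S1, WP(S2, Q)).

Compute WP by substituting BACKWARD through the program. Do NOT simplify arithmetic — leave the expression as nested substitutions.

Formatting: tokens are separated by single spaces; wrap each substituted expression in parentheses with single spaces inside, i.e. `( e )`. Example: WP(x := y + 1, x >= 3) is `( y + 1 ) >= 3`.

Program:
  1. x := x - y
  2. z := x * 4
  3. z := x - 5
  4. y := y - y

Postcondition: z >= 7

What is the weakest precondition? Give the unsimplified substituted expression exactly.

post: z >= 7
stmt 4: y := y - y  -- replace 0 occurrence(s) of y with (y - y)
  => z >= 7
stmt 3: z := x - 5  -- replace 1 occurrence(s) of z with (x - 5)
  => ( x - 5 ) >= 7
stmt 2: z := x * 4  -- replace 0 occurrence(s) of z with (x * 4)
  => ( x - 5 ) >= 7
stmt 1: x := x - y  -- replace 1 occurrence(s) of x with (x - y)
  => ( ( x - y ) - 5 ) >= 7

Answer: ( ( x - y ) - 5 ) >= 7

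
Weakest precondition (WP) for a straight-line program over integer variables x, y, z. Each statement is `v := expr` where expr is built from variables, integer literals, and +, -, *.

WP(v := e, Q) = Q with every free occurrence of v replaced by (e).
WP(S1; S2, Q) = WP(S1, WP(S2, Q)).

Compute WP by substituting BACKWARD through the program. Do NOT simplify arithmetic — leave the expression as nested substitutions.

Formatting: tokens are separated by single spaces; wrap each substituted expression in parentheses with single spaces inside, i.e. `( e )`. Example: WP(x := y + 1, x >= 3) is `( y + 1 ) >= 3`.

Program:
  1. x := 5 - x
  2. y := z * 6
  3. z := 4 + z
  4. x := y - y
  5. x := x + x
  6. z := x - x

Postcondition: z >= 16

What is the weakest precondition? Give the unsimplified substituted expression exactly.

post: z >= 16
stmt 6: z := x - x  -- replace 1 occurrence(s) of z with (x - x)
  => ( x - x ) >= 16
stmt 5: x := x + x  -- replace 2 occurrence(s) of x with (x + x)
  => ( ( x + x ) - ( x + x ) ) >= 16
stmt 4: x := y - y  -- replace 4 occurrence(s) of x with (y - y)
  => ( ( ( y - y ) + ( y - y ) ) - ( ( y - y ) + ( y - y ) ) ) >= 16
stmt 3: z := 4 + z  -- replace 0 occurrence(s) of z with (4 + z)
  => ( ( ( y - y ) + ( y - y ) ) - ( ( y - y ) + ( y - y ) ) ) >= 16
stmt 2: y := z * 6  -- replace 8 occurrence(s) of y with (z * 6)
  => ( ( ( ( z * 6 ) - ( z * 6 ) ) + ( ( z * 6 ) - ( z * 6 ) ) ) - ( ( ( z * 6 ) - ( z * 6 ) ) + ( ( z * 6 ) - ( z * 6 ) ) ) ) >= 16
stmt 1: x := 5 - x  -- replace 0 occurrence(s) of x with (5 - x)
  => ( ( ( ( z * 6 ) - ( z * 6 ) ) + ( ( z * 6 ) - ( z * 6 ) ) ) - ( ( ( z * 6 ) - ( z * 6 ) ) + ( ( z * 6 ) - ( z * 6 ) ) ) ) >= 16

Answer: ( ( ( ( z * 6 ) - ( z * 6 ) ) + ( ( z * 6 ) - ( z * 6 ) ) ) - ( ( ( z * 6 ) - ( z * 6 ) ) + ( ( z * 6 ) - ( z * 6 ) ) ) ) >= 16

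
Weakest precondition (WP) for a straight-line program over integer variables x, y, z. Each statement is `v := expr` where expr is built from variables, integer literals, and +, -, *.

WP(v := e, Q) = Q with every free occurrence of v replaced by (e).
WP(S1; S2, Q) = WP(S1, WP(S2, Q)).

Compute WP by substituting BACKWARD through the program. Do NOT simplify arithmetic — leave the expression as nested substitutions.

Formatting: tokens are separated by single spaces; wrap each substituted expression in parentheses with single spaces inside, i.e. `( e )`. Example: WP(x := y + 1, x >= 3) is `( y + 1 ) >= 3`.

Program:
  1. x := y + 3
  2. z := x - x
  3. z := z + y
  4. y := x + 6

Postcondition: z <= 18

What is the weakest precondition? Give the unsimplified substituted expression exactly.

Answer: ( ( ( y + 3 ) - ( y + 3 ) ) + y ) <= 18

Derivation:
post: z <= 18
stmt 4: y := x + 6  -- replace 0 occurrence(s) of y with (x + 6)
  => z <= 18
stmt 3: z := z + y  -- replace 1 occurrence(s) of z with (z + y)
  => ( z + y ) <= 18
stmt 2: z := x - x  -- replace 1 occurrence(s) of z with (x - x)
  => ( ( x - x ) + y ) <= 18
stmt 1: x := y + 3  -- replace 2 occurrence(s) of x with (y + 3)
  => ( ( ( y + 3 ) - ( y + 3 ) ) + y ) <= 18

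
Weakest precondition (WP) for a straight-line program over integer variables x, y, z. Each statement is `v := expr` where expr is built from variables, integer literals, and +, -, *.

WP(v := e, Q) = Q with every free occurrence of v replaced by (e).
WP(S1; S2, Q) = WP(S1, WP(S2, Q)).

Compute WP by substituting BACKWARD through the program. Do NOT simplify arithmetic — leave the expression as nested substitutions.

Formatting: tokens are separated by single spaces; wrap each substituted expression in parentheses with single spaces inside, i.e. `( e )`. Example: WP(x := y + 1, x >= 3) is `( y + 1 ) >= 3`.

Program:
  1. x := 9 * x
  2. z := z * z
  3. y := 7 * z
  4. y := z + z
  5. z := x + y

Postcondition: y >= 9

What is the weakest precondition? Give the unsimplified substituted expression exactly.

Answer: ( ( z * z ) + ( z * z ) ) >= 9

Derivation:
post: y >= 9
stmt 5: z := x + y  -- replace 0 occurrence(s) of z with (x + y)
  => y >= 9
stmt 4: y := z + z  -- replace 1 occurrence(s) of y with (z + z)
  => ( z + z ) >= 9
stmt 3: y := 7 * z  -- replace 0 occurrence(s) of y with (7 * z)
  => ( z + z ) >= 9
stmt 2: z := z * z  -- replace 2 occurrence(s) of z with (z * z)
  => ( ( z * z ) + ( z * z ) ) >= 9
stmt 1: x := 9 * x  -- replace 0 occurrence(s) of x with (9 * x)
  => ( ( z * z ) + ( z * z ) ) >= 9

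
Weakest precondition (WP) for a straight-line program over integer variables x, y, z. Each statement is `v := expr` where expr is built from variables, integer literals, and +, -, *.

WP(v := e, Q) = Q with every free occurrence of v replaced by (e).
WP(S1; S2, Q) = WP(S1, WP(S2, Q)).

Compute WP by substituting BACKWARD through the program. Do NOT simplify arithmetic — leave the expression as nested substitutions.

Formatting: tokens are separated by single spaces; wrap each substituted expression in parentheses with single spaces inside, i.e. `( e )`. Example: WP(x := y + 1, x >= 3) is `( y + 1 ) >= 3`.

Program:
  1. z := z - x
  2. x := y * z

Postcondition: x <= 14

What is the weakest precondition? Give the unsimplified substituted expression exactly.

Answer: ( y * ( z - x ) ) <= 14

Derivation:
post: x <= 14
stmt 2: x := y * z  -- replace 1 occurrence(s) of x with (y * z)
  => ( y * z ) <= 14
stmt 1: z := z - x  -- replace 1 occurrence(s) of z with (z - x)
  => ( y * ( z - x ) ) <= 14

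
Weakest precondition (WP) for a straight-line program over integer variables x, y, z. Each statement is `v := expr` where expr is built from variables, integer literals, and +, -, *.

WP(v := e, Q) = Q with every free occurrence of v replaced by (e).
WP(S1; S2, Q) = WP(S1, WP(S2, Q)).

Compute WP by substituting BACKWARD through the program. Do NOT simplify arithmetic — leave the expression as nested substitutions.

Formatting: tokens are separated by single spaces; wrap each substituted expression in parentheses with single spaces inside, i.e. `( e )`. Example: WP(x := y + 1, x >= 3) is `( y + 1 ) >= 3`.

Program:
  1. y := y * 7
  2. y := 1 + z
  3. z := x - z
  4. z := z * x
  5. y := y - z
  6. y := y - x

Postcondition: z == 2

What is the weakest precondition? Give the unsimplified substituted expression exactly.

Answer: ( ( x - z ) * x ) == 2

Derivation:
post: z == 2
stmt 6: y := y - x  -- replace 0 occurrence(s) of y with (y - x)
  => z == 2
stmt 5: y := y - z  -- replace 0 occurrence(s) of y with (y - z)
  => z == 2
stmt 4: z := z * x  -- replace 1 occurrence(s) of z with (z * x)
  => ( z * x ) == 2
stmt 3: z := x - z  -- replace 1 occurrence(s) of z with (x - z)
  => ( ( x - z ) * x ) == 2
stmt 2: y := 1 + z  -- replace 0 occurrence(s) of y with (1 + z)
  => ( ( x - z ) * x ) == 2
stmt 1: y := y * 7  -- replace 0 occurrence(s) of y with (y * 7)
  => ( ( x - z ) * x ) == 2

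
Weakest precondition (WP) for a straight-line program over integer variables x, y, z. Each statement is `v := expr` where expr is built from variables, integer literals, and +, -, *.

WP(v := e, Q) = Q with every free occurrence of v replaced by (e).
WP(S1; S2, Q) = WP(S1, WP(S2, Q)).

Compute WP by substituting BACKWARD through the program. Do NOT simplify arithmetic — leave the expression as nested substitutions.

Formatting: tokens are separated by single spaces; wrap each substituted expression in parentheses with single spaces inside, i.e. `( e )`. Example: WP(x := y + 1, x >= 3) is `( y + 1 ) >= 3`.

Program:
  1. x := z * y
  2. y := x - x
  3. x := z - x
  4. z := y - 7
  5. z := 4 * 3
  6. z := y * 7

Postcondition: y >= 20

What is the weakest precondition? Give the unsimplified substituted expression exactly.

post: y >= 20
stmt 6: z := y * 7  -- replace 0 occurrence(s) of z with (y * 7)
  => y >= 20
stmt 5: z := 4 * 3  -- replace 0 occurrence(s) of z with (4 * 3)
  => y >= 20
stmt 4: z := y - 7  -- replace 0 occurrence(s) of z with (y - 7)
  => y >= 20
stmt 3: x := z - x  -- replace 0 occurrence(s) of x with (z - x)
  => y >= 20
stmt 2: y := x - x  -- replace 1 occurrence(s) of y with (x - x)
  => ( x - x ) >= 20
stmt 1: x := z * y  -- replace 2 occurrence(s) of x with (z * y)
  => ( ( z * y ) - ( z * y ) ) >= 20

Answer: ( ( z * y ) - ( z * y ) ) >= 20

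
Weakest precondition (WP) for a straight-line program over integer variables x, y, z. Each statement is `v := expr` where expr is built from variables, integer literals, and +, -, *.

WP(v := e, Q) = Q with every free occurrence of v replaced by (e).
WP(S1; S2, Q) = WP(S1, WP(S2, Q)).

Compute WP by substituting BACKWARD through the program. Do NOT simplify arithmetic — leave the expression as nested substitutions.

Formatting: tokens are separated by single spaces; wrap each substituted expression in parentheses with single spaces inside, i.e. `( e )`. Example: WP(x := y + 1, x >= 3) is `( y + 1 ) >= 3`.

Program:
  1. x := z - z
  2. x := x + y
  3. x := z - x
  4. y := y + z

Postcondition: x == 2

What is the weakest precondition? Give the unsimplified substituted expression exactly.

post: x == 2
stmt 4: y := y + z  -- replace 0 occurrence(s) of y with (y + z)
  => x == 2
stmt 3: x := z - x  -- replace 1 occurrence(s) of x with (z - x)
  => ( z - x ) == 2
stmt 2: x := x + y  -- replace 1 occurrence(s) of x with (x + y)
  => ( z - ( x + y ) ) == 2
stmt 1: x := z - z  -- replace 1 occurrence(s) of x with (z - z)
  => ( z - ( ( z - z ) + y ) ) == 2

Answer: ( z - ( ( z - z ) + y ) ) == 2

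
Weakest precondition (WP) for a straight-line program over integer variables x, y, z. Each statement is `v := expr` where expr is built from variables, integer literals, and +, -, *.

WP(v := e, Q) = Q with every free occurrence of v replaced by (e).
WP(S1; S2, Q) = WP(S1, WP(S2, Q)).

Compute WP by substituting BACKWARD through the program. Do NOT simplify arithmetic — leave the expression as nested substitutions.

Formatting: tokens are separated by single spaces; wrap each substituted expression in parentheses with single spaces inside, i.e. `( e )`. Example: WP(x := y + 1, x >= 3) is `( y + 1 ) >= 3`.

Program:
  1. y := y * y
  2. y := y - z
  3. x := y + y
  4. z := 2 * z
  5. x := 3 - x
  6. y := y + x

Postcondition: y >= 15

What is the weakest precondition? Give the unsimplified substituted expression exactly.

post: y >= 15
stmt 6: y := y + x  -- replace 1 occurrence(s) of y with (y + x)
  => ( y + x ) >= 15
stmt 5: x := 3 - x  -- replace 1 occurrence(s) of x with (3 - x)
  => ( y + ( 3 - x ) ) >= 15
stmt 4: z := 2 * z  -- replace 0 occurrence(s) of z with (2 * z)
  => ( y + ( 3 - x ) ) >= 15
stmt 3: x := y + y  -- replace 1 occurrence(s) of x with (y + y)
  => ( y + ( 3 - ( y + y ) ) ) >= 15
stmt 2: y := y - z  -- replace 3 occurrence(s) of y with (y - z)
  => ( ( y - z ) + ( 3 - ( ( y - z ) + ( y - z ) ) ) ) >= 15
stmt 1: y := y * y  -- replace 3 occurrence(s) of y with (y * y)
  => ( ( ( y * y ) - z ) + ( 3 - ( ( ( y * y ) - z ) + ( ( y * y ) - z ) ) ) ) >= 15

Answer: ( ( ( y * y ) - z ) + ( 3 - ( ( ( y * y ) - z ) + ( ( y * y ) - z ) ) ) ) >= 15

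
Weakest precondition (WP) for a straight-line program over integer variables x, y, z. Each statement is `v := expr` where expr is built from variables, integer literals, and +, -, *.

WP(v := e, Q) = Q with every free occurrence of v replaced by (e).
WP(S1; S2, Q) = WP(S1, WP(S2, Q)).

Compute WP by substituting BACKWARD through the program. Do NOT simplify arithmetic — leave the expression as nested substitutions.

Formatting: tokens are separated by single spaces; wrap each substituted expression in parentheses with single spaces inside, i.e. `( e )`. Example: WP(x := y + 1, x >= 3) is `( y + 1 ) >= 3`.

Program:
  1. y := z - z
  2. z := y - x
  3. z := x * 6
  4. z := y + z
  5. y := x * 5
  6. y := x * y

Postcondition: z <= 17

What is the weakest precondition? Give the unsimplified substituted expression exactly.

Answer: ( ( z - z ) + ( x * 6 ) ) <= 17

Derivation:
post: z <= 17
stmt 6: y := x * y  -- replace 0 occurrence(s) of y with (x * y)
  => z <= 17
stmt 5: y := x * 5  -- replace 0 occurrence(s) of y with (x * 5)
  => z <= 17
stmt 4: z := y + z  -- replace 1 occurrence(s) of z with (y + z)
  => ( y + z ) <= 17
stmt 3: z := x * 6  -- replace 1 occurrence(s) of z with (x * 6)
  => ( y + ( x * 6 ) ) <= 17
stmt 2: z := y - x  -- replace 0 occurrence(s) of z with (y - x)
  => ( y + ( x * 6 ) ) <= 17
stmt 1: y := z - z  -- replace 1 occurrence(s) of y with (z - z)
  => ( ( z - z ) + ( x * 6 ) ) <= 17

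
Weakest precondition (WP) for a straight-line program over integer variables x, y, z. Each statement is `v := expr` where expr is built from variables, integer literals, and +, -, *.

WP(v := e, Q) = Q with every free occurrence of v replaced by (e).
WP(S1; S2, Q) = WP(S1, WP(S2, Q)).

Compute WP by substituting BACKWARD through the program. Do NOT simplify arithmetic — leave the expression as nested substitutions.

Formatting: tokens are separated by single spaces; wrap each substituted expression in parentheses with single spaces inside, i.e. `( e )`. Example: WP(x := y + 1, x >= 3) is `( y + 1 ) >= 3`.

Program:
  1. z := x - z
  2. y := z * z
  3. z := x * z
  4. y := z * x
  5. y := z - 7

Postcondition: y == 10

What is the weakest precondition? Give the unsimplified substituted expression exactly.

Answer: ( ( x * ( x - z ) ) - 7 ) == 10

Derivation:
post: y == 10
stmt 5: y := z - 7  -- replace 1 occurrence(s) of y with (z - 7)
  => ( z - 7 ) == 10
stmt 4: y := z * x  -- replace 0 occurrence(s) of y with (z * x)
  => ( z - 7 ) == 10
stmt 3: z := x * z  -- replace 1 occurrence(s) of z with (x * z)
  => ( ( x * z ) - 7 ) == 10
stmt 2: y := z * z  -- replace 0 occurrence(s) of y with (z * z)
  => ( ( x * z ) - 7 ) == 10
stmt 1: z := x - z  -- replace 1 occurrence(s) of z with (x - z)
  => ( ( x * ( x - z ) ) - 7 ) == 10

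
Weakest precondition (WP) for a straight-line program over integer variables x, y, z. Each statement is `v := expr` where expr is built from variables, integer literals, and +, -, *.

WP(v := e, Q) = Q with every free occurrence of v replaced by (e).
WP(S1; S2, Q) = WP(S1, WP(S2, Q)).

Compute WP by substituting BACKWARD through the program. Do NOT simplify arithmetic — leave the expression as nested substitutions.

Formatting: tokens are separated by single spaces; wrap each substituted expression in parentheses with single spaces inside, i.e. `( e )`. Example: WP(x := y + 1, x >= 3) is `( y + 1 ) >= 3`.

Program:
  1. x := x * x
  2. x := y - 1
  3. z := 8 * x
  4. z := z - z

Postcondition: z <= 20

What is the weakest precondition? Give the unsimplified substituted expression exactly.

post: z <= 20
stmt 4: z := z - z  -- replace 1 occurrence(s) of z with (z - z)
  => ( z - z ) <= 20
stmt 3: z := 8 * x  -- replace 2 occurrence(s) of z with (8 * x)
  => ( ( 8 * x ) - ( 8 * x ) ) <= 20
stmt 2: x := y - 1  -- replace 2 occurrence(s) of x with (y - 1)
  => ( ( 8 * ( y - 1 ) ) - ( 8 * ( y - 1 ) ) ) <= 20
stmt 1: x := x * x  -- replace 0 occurrence(s) of x with (x * x)
  => ( ( 8 * ( y - 1 ) ) - ( 8 * ( y - 1 ) ) ) <= 20

Answer: ( ( 8 * ( y - 1 ) ) - ( 8 * ( y - 1 ) ) ) <= 20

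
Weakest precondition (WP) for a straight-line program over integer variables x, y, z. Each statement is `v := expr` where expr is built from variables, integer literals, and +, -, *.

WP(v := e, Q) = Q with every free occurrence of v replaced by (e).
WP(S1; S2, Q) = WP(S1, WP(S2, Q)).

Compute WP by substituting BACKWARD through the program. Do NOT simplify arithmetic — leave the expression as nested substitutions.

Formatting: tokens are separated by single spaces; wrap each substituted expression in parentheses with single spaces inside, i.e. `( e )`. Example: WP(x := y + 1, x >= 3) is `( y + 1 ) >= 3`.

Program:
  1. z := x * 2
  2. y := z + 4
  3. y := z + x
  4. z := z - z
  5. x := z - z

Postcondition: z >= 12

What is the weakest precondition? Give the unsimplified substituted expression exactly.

Answer: ( ( x * 2 ) - ( x * 2 ) ) >= 12

Derivation:
post: z >= 12
stmt 5: x := z - z  -- replace 0 occurrence(s) of x with (z - z)
  => z >= 12
stmt 4: z := z - z  -- replace 1 occurrence(s) of z with (z - z)
  => ( z - z ) >= 12
stmt 3: y := z + x  -- replace 0 occurrence(s) of y with (z + x)
  => ( z - z ) >= 12
stmt 2: y := z + 4  -- replace 0 occurrence(s) of y with (z + 4)
  => ( z - z ) >= 12
stmt 1: z := x * 2  -- replace 2 occurrence(s) of z with (x * 2)
  => ( ( x * 2 ) - ( x * 2 ) ) >= 12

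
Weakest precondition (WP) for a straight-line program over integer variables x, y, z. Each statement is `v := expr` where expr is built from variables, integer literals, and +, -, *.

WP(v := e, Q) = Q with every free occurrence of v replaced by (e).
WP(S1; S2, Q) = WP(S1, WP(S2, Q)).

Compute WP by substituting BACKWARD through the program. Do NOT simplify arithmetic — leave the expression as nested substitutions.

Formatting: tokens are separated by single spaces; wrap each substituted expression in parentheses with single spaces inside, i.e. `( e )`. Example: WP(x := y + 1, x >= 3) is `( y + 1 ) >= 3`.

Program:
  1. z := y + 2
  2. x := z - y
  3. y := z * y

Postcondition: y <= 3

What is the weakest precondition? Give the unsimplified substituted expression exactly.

post: y <= 3
stmt 3: y := z * y  -- replace 1 occurrence(s) of y with (z * y)
  => ( z * y ) <= 3
stmt 2: x := z - y  -- replace 0 occurrence(s) of x with (z - y)
  => ( z * y ) <= 3
stmt 1: z := y + 2  -- replace 1 occurrence(s) of z with (y + 2)
  => ( ( y + 2 ) * y ) <= 3

Answer: ( ( y + 2 ) * y ) <= 3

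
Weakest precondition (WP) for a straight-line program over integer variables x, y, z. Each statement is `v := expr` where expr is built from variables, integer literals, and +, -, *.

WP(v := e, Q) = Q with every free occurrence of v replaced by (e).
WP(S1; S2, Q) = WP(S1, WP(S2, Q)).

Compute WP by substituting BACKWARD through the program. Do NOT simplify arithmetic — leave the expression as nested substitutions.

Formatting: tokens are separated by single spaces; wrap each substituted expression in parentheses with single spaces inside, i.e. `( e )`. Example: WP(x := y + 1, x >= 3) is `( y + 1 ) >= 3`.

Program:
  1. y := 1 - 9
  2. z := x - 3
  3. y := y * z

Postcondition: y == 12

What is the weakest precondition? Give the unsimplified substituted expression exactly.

Answer: ( ( 1 - 9 ) * ( x - 3 ) ) == 12

Derivation:
post: y == 12
stmt 3: y := y * z  -- replace 1 occurrence(s) of y with (y * z)
  => ( y * z ) == 12
stmt 2: z := x - 3  -- replace 1 occurrence(s) of z with (x - 3)
  => ( y * ( x - 3 ) ) == 12
stmt 1: y := 1 - 9  -- replace 1 occurrence(s) of y with (1 - 9)
  => ( ( 1 - 9 ) * ( x - 3 ) ) == 12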